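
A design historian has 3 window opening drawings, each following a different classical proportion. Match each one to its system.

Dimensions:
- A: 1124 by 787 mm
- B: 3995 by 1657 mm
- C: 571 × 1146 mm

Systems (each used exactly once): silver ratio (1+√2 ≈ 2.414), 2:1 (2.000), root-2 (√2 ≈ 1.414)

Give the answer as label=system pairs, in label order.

A = 1124/787 ≈ 1.428 → root-2 (1.414)
B = 3995/1657 ≈ 2.411 → silver ratio (2.414)
C = 1146/571 ≈ 2.007 → 2:1 (2.000)

A=root-2, B=silver ratio, C=2:1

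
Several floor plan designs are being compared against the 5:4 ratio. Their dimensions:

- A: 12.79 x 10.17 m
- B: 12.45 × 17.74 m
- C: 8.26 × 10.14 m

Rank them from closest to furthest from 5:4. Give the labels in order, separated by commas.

A, C, B

Ratios: A = 12.79 / 10.17 ≈ 1.258; B = 17.74 / 12.45 ≈ 1.425; C = 10.14 / 8.26 ≈ 1.228.
|Δ from 1.250|: A 0.008; B 0.175; C 0.022.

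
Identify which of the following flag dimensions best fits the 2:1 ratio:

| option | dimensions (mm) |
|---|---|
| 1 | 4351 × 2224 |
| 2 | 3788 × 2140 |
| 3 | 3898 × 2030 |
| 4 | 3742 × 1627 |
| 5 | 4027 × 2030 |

5

Target 2:1 ≈ 2.000.
1: 1.956 (Δ0.044)  2: 1.770 (Δ0.230)  3: 1.920 (Δ0.080)  4: 2.300 (Δ0.300)  5: 1.984 (Δ0.016)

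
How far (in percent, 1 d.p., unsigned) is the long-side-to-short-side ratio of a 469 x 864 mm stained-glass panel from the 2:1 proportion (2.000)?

7.9%

Ratio = 864 / 469 ≈ 1.8422.
Ideal 2:1 = 2.0000. |1.8422 − 2.0000| / 2.0000 ≈ 7.89% → 7.9%.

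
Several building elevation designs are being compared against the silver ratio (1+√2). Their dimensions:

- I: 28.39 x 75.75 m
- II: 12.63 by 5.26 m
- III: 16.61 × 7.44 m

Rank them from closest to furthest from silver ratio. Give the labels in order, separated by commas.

II, III, I

Ratios: I = 75.75 / 28.39 ≈ 2.668; II = 12.63 / 5.26 ≈ 2.401; III = 16.61 / 7.44 ≈ 2.233.
|Δ from 2.414|: I 0.254; II 0.013; III 0.181.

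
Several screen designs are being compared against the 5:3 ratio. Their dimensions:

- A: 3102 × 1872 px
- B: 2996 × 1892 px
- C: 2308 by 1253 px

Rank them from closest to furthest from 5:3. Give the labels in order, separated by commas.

A, B, C

Ratios: A = 3102 / 1872 ≈ 1.657; B = 2996 / 1892 ≈ 1.584; C = 2308 / 1253 ≈ 1.842.
|Δ from 1.667|: A 0.010; B 0.083; C 0.175.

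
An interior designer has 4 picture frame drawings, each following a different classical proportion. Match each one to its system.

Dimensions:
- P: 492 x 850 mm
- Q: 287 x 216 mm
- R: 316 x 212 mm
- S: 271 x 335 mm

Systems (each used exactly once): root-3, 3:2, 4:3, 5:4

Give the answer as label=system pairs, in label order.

P=root-3, Q=4:3, R=3:2, S=5:4

Ratios: P ≈ 1.728; Q ≈ 1.329; R ≈ 1.491; S ≈ 1.236.
Targets: root-3 ≈ 1.732; 3:2 ≈ 1.500; 4:3 ≈ 1.333; 5:4 ≈ 1.250.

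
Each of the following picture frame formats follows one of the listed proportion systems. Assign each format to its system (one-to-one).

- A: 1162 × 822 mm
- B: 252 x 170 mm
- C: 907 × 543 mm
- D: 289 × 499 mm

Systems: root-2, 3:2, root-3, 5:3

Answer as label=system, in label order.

Ratios: A ≈ 1.414; B ≈ 1.482; C ≈ 1.670; D ≈ 1.727.
Targets: root-2 ≈ 1.414; 3:2 ≈ 1.500; root-3 ≈ 1.732; 5:3 ≈ 1.667.

A=root-2, B=3:2, C=5:3, D=root-3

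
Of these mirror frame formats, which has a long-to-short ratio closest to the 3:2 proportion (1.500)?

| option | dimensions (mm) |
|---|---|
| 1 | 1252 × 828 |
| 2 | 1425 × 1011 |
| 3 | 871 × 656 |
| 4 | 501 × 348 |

1

Target 3:2 ≈ 1.500.
1: 1.512 (Δ0.012)  2: 1.409 (Δ0.091)  3: 1.328 (Δ0.172)  4: 1.440 (Δ0.060)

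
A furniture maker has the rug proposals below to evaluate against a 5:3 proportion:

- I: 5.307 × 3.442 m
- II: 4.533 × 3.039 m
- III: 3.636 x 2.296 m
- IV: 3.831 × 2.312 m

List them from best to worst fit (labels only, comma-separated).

IV, III, I, II

I: 5.307/3.442 ≈ 1.542 → |1.542 − 1.667| = 0.125
II: 4.533/3.039 ≈ 1.492 → |1.492 − 1.667| = 0.175
III: 3.636/2.296 ≈ 1.584 → |1.584 − 1.667| = 0.083
IV: 3.831/2.312 ≈ 1.657 → |1.657 − 1.667| = 0.010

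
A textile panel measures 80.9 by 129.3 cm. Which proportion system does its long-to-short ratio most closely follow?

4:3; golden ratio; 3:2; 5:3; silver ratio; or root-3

129.3/80.9 ≈ 1.598. Nearest candidates are golden ratio (1.618, off by 0.020) and 5:3 (1.667, off by 0.069).

golden ratio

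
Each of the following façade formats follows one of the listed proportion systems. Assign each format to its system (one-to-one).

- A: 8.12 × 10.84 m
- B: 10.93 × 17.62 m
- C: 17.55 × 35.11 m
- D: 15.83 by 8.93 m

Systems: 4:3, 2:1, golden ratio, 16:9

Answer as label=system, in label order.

Ratios: A ≈ 1.335; B ≈ 1.612; C ≈ 2.001; D ≈ 1.773.
Targets: 4:3 ≈ 1.333; 2:1 ≈ 2.000; golden ratio ≈ 1.618; 16:9 ≈ 1.778.

A=4:3, B=golden ratio, C=2:1, D=16:9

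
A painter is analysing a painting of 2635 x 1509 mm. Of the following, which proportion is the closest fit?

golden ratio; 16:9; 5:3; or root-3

root-3

2635/1509 ≈ 1.746. Nearest candidates are root-3 (1.732, off by 0.014) and 16:9 (1.778, off by 0.032).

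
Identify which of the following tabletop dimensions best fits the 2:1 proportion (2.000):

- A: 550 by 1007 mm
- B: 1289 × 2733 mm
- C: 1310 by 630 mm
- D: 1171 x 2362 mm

D

Target 2:1 ≈ 2.000.
A: 1.831 (Δ0.169)  B: 2.120 (Δ0.120)  C: 2.079 (Δ0.079)  D: 2.017 (Δ0.017)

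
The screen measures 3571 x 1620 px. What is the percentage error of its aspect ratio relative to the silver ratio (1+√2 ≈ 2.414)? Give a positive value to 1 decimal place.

Ratio = 3571 / 1620 ≈ 2.2043.
Ideal silver ratio ≈ 2.4142. |2.2043 − 2.4142| / 2.4142 ≈ 8.69% → 8.7%.

8.7%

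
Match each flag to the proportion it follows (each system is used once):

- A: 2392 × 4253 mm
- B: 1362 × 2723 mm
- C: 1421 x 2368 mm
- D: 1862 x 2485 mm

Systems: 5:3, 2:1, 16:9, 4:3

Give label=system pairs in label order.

A = 4253/2392 ≈ 1.778 → 16:9 (1.778)
B = 2723/1362 ≈ 1.999 → 2:1 (2.000)
C = 2368/1421 ≈ 1.666 → 5:3 (1.667)
D = 2485/1862 ≈ 1.335 → 4:3 (1.333)

A=16:9, B=2:1, C=5:3, D=4:3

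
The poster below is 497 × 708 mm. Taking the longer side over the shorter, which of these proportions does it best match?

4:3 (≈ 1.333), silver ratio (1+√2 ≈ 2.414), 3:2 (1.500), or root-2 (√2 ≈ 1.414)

root-2

708/497 ≈ 1.425. Nearest candidates are root-2 (1.414, off by 0.011) and 3:2 (1.500, off by 0.075).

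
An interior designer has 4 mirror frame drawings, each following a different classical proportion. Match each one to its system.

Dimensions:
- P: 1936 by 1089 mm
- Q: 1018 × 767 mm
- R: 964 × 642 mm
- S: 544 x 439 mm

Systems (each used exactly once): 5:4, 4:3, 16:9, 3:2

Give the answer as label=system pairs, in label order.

P=16:9, Q=4:3, R=3:2, S=5:4

P = 1936/1089 ≈ 1.778 → 16:9 (1.778)
Q = 1018/767 ≈ 1.327 → 4:3 (1.333)
R = 964/642 ≈ 1.502 → 3:2 (1.500)
S = 544/439 ≈ 1.239 → 5:4 (1.250)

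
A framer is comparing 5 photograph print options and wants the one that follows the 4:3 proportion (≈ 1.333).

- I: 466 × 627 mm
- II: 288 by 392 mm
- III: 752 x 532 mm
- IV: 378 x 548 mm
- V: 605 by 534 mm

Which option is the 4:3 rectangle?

Ratios (long/short): I ≈ 1.345; II ≈ 1.361; III ≈ 1.414; IV ≈ 1.450; V ≈ 1.133.
4:3 ≈ 1.333; option I is nearest (Δ 0.012).

I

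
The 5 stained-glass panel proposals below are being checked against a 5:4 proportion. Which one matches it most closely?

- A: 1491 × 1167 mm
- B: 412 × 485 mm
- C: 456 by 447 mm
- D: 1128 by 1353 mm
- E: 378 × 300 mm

E

Target 5:4 ≈ 1.250.
A: 1.278 (Δ0.028)  B: 1.177 (Δ0.073)  C: 1.020 (Δ0.230)  D: 1.199 (Δ0.051)  E: 1.260 (Δ0.010)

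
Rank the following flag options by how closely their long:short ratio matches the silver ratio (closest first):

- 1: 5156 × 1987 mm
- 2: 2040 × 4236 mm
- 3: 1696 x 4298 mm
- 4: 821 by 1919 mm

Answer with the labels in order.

Ratios: 1 = 5156 / 1987 ≈ 2.595; 2 = 4236 / 2040 ≈ 2.076; 3 = 4298 / 1696 ≈ 2.534; 4 = 1919 / 821 ≈ 2.337.
|Δ from 2.414|: 1 0.181; 2 0.338; 3 0.120; 4 0.077.

4, 3, 1, 2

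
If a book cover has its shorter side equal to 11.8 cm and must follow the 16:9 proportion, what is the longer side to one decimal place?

21.0 cm

16:9 ≈ 1.77778.
Longer side = 11.8 × 1.77778 ≈ 20.978 → 21.0 cm.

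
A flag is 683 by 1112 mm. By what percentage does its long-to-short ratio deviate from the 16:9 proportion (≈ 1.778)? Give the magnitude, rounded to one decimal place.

Ratio = 1112 / 683 ≈ 1.6281.
Ideal 16:9 ≈ 1.7778. |1.6281 − 1.7778| / 1.7778 ≈ 8.42% → 8.4%.

8.4%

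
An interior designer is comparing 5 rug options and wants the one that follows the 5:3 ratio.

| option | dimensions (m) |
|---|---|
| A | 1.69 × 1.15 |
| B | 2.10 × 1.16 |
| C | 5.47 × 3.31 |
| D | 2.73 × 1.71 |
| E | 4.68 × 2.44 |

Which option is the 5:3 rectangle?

Target 5:3 ≈ 1.667.
A: 1.470 (Δ0.197)  B: 1.810 (Δ0.143)  C: 1.653 (Δ0.014)  D: 1.596 (Δ0.071)  E: 1.918 (Δ0.251)

C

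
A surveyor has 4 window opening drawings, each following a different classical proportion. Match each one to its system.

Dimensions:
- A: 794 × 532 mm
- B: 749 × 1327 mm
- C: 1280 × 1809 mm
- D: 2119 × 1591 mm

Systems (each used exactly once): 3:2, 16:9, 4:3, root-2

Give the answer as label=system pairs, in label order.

A=3:2, B=16:9, C=root-2, D=4:3

A = 794/532 ≈ 1.492 → 3:2 (1.500)
B = 1327/749 ≈ 1.772 → 16:9 (1.778)
C = 1809/1280 ≈ 1.413 → root-2 (1.414)
D = 2119/1591 ≈ 1.332 → 4:3 (1.333)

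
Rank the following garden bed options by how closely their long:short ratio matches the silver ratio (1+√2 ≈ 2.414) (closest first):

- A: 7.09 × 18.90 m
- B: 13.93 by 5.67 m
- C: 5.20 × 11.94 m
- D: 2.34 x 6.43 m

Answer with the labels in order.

B, C, A, D

A: 18.90/7.09 ≈ 2.666 → |2.666 − 2.414| = 0.252
B: 13.93/5.67 ≈ 2.457 → |2.457 − 2.414| = 0.043
C: 11.94/5.20 ≈ 2.296 → |2.296 − 2.414| = 0.118
D: 6.43/2.34 ≈ 2.748 → |2.748 − 2.414| = 0.334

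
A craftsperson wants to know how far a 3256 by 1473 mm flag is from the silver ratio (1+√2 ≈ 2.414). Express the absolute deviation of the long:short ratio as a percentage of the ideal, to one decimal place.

Ratio = 3256 / 1473 ≈ 2.2105.
Ideal silver ratio ≈ 2.4142. |2.2105 − 2.4142| / 2.4142 ≈ 8.44% → 8.4%.

8.4%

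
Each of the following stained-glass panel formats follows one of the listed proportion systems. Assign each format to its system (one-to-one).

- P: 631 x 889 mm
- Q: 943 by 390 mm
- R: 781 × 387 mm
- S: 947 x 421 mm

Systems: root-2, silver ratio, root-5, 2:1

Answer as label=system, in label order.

Ratios: P ≈ 1.409; Q ≈ 2.418; R ≈ 2.018; S ≈ 2.249.
Targets: root-2 ≈ 1.414; silver ratio ≈ 2.414; root-5 ≈ 2.236; 2:1 ≈ 2.000.

P=root-2, Q=silver ratio, R=2:1, S=root-5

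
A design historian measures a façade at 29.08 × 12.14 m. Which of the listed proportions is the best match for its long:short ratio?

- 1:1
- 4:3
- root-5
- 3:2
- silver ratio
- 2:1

29.08/12.14 ≈ 2.395. Nearest candidates are silver ratio (2.414, off by 0.019) and root-5 (2.236, off by 0.159).

silver ratio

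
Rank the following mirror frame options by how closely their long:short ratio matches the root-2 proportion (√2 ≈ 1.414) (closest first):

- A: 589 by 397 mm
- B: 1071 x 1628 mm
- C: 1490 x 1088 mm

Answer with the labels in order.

C, A, B

Ratios: A = 589 / 397 ≈ 1.484; B = 1628 / 1071 ≈ 1.520; C = 1490 / 1088 ≈ 1.369.
|Δ from 1.414|: A 0.070; B 0.106; C 0.045.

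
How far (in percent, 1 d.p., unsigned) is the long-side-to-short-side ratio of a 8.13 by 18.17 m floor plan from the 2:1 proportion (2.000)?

11.7%

Ratio = 18.17 / 8.13 ≈ 2.2349.
Ideal 2:1 = 2.0000. |2.2349 − 2.0000| / 2.0000 ≈ 11.75% → 11.7%.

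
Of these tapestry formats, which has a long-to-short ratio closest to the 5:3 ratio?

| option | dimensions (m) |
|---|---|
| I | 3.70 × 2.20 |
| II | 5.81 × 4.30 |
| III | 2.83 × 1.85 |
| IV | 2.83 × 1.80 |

Target 5:3 ≈ 1.667.
I: 1.682 (Δ0.015)  II: 1.351 (Δ0.316)  III: 1.530 (Δ0.137)  IV: 1.572 (Δ0.095)

I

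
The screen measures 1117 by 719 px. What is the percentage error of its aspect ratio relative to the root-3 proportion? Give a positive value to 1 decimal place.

10.3%

Ratio = 1117 / 719 ≈ 1.5535.
Ideal root-3 ≈ 1.7321. |1.5535 − 1.7321| / 1.7321 ≈ 10.31% → 10.3%.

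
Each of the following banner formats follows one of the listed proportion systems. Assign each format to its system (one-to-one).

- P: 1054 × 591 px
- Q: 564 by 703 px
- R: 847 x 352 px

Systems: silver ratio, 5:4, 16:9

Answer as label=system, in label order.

P=16:9, Q=5:4, R=silver ratio

P = 1054/591 ≈ 1.783 → 16:9 (1.778)
Q = 703/564 ≈ 1.246 → 5:4 (1.250)
R = 847/352 ≈ 2.406 → silver ratio (2.414)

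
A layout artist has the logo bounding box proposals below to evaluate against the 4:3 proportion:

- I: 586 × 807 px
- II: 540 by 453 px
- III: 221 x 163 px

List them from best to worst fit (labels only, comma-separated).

III, I, II

Ratios: I = 807 / 586 ≈ 1.377; II = 540 / 453 ≈ 1.192; III = 221 / 163 ≈ 1.356.
|Δ from 1.333|: I 0.044; II 0.141; III 0.023.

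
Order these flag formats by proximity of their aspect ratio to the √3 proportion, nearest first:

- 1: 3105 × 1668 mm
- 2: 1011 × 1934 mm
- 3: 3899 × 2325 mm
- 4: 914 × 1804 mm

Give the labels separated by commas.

Ratios: 1 = 3105 / 1668 ≈ 1.862; 2 = 1934 / 1011 ≈ 1.913; 3 = 3899 / 2325 ≈ 1.677; 4 = 1804 / 914 ≈ 1.974.
|Δ from 1.732|: 1 0.130; 2 0.181; 3 0.055; 4 0.242.

3, 1, 2, 4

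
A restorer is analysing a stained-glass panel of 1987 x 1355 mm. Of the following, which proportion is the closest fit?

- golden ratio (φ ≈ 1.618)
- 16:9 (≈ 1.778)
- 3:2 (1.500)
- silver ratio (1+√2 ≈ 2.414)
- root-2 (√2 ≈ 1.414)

1987/1355 ≈ 1.466. Nearest candidates are 3:2 (1.500, off by 0.034) and root-2 (1.414, off by 0.052).

3:2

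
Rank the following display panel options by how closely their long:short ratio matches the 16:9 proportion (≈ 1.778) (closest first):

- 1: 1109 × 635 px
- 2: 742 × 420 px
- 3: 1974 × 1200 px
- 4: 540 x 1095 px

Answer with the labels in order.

2, 1, 3, 4

Ratios: 1 = 1109 / 635 ≈ 1.746; 2 = 742 / 420 ≈ 1.767; 3 = 1974 / 1200 ≈ 1.645; 4 = 1095 / 540 ≈ 2.028.
|Δ from 1.778|: 1 0.032; 2 0.011; 3 0.133; 4 0.250.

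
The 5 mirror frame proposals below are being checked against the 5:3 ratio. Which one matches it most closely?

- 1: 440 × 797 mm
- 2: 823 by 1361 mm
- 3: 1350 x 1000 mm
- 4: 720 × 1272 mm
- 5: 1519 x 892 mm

2

Ratios (long/short): 1 ≈ 1.811; 2 ≈ 1.654; 3 ≈ 1.350; 4 ≈ 1.767; 5 ≈ 1.703.
5:3 ≈ 1.667; option 2 is nearest (Δ 0.013).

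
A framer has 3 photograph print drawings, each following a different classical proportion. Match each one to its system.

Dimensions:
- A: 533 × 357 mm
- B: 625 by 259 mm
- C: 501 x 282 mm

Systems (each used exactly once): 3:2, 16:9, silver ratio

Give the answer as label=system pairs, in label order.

A=3:2, B=silver ratio, C=16:9

Ratios: A ≈ 1.493; B ≈ 2.413; C ≈ 1.777.
Targets: 3:2 ≈ 1.500; 16:9 ≈ 1.778; silver ratio ≈ 2.414.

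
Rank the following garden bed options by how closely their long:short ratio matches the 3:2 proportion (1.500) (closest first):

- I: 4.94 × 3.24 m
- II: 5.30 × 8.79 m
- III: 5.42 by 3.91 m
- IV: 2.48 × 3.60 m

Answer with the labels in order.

I, IV, III, II

Ratios: I = 4.94 / 3.24 ≈ 1.525; II = 8.79 / 5.30 ≈ 1.658; III = 5.42 / 3.91 ≈ 1.386; IV = 3.60 / 2.48 ≈ 1.452.
|Δ from 1.500|: I 0.025; II 0.158; III 0.114; IV 0.048.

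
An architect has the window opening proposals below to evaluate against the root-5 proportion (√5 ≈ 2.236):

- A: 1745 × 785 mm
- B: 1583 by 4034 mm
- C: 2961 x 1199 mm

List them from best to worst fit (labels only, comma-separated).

A, C, B

A: 1745/785 ≈ 2.223 → |2.223 − 2.236| = 0.013
B: 4034/1583 ≈ 2.548 → |2.548 − 2.236| = 0.312
C: 2961/1199 ≈ 2.470 → |2.470 − 2.236| = 0.234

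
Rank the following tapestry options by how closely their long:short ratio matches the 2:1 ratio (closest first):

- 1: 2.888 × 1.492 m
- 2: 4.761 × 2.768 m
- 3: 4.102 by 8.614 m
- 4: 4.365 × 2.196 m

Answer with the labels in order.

1: 2.888/1.492 ≈ 1.936 → |1.936 − 2.000| = 0.064
2: 4.761/2.768 ≈ 1.720 → |1.720 − 2.000| = 0.280
3: 8.614/4.102 ≈ 2.100 → |2.100 − 2.000| = 0.100
4: 4.365/2.196 ≈ 1.988 → |1.988 − 2.000| = 0.012

4, 1, 3, 2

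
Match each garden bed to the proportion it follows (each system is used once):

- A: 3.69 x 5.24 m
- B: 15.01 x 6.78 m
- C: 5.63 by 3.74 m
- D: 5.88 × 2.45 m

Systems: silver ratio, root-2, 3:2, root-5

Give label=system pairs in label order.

A=root-2, B=root-5, C=3:2, D=silver ratio

Ratios: A ≈ 1.420; B ≈ 2.214; C ≈ 1.505; D ≈ 2.400.
Targets: silver ratio ≈ 2.414; root-2 ≈ 1.414; 3:2 ≈ 1.500; root-5 ≈ 2.236.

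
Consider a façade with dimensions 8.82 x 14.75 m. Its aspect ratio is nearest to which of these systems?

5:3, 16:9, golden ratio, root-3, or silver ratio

Ratio = 14.75 / 8.82 ≈ 1.672.
Distances: 5:3 1.667 (Δ 0.005); 16:9 1.778 (Δ 0.106); golden ratio 1.618 (Δ 0.054); root-3 1.732 (Δ 0.060); silver ratio 2.414 (Δ 0.742).

5:3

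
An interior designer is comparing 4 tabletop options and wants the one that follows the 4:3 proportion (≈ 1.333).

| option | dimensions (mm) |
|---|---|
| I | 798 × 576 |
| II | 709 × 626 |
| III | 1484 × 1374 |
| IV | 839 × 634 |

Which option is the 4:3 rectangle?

Target 4:3 ≈ 1.333.
I: 1.385 (Δ0.052)  II: 1.133 (Δ0.200)  III: 1.080 (Δ0.253)  IV: 1.323 (Δ0.010)

IV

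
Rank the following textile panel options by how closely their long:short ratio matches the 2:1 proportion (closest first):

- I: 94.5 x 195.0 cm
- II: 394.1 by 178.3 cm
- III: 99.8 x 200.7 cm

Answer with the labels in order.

III, I, II

Ratios: I = 195.0 / 94.5 ≈ 2.063; II = 394.1 / 178.3 ≈ 2.210; III = 200.7 / 99.8 ≈ 2.011.
|Δ from 2.000|: I 0.063; II 0.210; III 0.011.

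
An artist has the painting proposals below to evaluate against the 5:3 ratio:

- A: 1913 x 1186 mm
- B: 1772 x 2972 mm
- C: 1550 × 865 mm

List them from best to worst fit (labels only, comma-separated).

A: 1913/1186 ≈ 1.613 → |1.613 − 1.667| = 0.054
B: 2972/1772 ≈ 1.677 → |1.677 − 1.667| = 0.010
C: 1550/865 ≈ 1.792 → |1.792 − 1.667| = 0.125

B, A, C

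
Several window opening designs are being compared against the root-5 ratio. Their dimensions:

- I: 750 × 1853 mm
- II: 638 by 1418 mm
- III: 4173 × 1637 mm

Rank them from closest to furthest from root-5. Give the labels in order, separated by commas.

II, I, III

I: 1853/750 ≈ 2.471 → |2.471 − 2.236| = 0.235
II: 1418/638 ≈ 2.223 → |2.223 − 2.236| = 0.013
III: 4173/1637 ≈ 2.549 → |2.549 − 2.236| = 0.313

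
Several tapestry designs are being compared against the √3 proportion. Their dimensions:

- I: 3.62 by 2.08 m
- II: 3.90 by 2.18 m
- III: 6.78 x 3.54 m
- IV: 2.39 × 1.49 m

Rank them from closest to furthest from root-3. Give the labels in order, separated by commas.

I: 3.62/2.08 ≈ 1.740 → |1.740 − 1.732| = 0.008
II: 3.90/2.18 ≈ 1.789 → |1.789 − 1.732| = 0.057
III: 6.78/3.54 ≈ 1.915 → |1.915 − 1.732| = 0.183
IV: 2.39/1.49 ≈ 1.604 → |1.604 − 1.732| = 0.128

I, II, IV, III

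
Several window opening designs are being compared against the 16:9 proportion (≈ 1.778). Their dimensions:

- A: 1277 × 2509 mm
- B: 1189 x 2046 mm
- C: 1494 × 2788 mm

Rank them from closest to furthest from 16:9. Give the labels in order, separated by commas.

B, C, A

Ratios: A = 2509 / 1277 ≈ 1.965; B = 2046 / 1189 ≈ 1.721; C = 2788 / 1494 ≈ 1.866.
|Δ from 1.778|: A 0.187; B 0.057; C 0.088.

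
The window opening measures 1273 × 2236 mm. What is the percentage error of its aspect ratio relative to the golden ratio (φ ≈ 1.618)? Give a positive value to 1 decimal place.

8.6%

Ratio = 2236 / 1273 ≈ 1.7565.
Ideal golden ratio ≈ 1.6180. |1.7565 − 1.6180| / 1.6180 ≈ 8.56% → 8.6%.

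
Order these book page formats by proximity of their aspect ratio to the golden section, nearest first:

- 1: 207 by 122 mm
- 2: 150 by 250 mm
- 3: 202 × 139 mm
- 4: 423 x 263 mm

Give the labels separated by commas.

1: 207/122 ≈ 1.697 → |1.697 − 1.618| = 0.079
2: 250/150 ≈ 1.667 → |1.667 − 1.618| = 0.049
3: 202/139 ≈ 1.453 → |1.453 − 1.618| = 0.165
4: 423/263 ≈ 1.608 → |1.608 − 1.618| = 0.010

4, 2, 1, 3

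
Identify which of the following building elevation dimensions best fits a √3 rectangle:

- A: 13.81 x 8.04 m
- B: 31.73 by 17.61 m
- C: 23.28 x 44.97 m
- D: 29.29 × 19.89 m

A

Target root-3 ≈ 1.732.
A: 1.718 (Δ0.014)  B: 1.802 (Δ0.070)  C: 1.932 (Δ0.200)  D: 1.473 (Δ0.259)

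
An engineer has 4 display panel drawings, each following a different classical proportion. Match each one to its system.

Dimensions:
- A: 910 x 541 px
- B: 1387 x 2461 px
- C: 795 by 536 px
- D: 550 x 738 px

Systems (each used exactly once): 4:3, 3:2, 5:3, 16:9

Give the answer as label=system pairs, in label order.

A=5:3, B=16:9, C=3:2, D=4:3

A = 910/541 ≈ 1.682 → 5:3 (1.667)
B = 2461/1387 ≈ 1.774 → 16:9 (1.778)
C = 795/536 ≈ 1.483 → 3:2 (1.500)
D = 738/550 ≈ 1.342 → 4:3 (1.333)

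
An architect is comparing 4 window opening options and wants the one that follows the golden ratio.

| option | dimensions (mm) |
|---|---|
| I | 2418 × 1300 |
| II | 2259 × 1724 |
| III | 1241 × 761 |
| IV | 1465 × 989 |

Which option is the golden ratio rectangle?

III

Ratios (long/short): I ≈ 1.860; II ≈ 1.310; III ≈ 1.631; IV ≈ 1.481.
golden ratio ≈ 1.618; option III is nearest (Δ 0.013).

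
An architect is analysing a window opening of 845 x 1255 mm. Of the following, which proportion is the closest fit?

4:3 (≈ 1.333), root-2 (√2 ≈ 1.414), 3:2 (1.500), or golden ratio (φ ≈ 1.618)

Ratio = 1255 / 845 ≈ 1.485.
Distances: 4:3 1.333 (Δ 0.152); root-2 1.414 (Δ 0.071); 3:2 1.500 (Δ 0.015); golden ratio 1.618 (Δ 0.133).

3:2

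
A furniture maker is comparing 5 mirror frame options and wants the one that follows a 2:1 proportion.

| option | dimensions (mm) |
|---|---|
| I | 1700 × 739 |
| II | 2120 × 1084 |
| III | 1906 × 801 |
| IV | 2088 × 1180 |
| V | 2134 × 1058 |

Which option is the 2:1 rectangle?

V

Target 2:1 ≈ 2.000.
I: 2.300 (Δ0.300)  II: 1.956 (Δ0.044)  III: 2.380 (Δ0.380)  IV: 1.769 (Δ0.231)  V: 2.017 (Δ0.017)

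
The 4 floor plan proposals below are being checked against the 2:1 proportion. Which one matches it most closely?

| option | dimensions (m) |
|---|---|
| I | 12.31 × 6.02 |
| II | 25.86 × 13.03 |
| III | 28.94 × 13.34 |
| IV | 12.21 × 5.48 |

Ratios (long/short): I ≈ 2.045; II ≈ 1.985; III ≈ 2.169; IV ≈ 2.228.
2:1 ≈ 2.000; option II is nearest (Δ 0.015).

II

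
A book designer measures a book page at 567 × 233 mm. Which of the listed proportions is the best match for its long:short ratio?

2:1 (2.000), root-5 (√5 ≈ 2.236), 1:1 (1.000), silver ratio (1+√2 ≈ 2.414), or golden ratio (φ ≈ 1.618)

567/233 ≈ 2.433. Nearest candidates are silver ratio (2.414, off by 0.019) and root-5 (2.236, off by 0.197).

silver ratio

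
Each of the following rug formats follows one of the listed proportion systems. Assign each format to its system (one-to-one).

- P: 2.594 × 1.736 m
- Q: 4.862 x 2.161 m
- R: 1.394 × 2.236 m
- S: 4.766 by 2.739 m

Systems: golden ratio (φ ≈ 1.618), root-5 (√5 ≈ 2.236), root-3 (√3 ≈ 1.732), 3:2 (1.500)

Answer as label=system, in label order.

Ratios: P ≈ 1.494; Q ≈ 2.250; R ≈ 1.604; S ≈ 1.740.
Targets: golden ratio ≈ 1.618; root-5 ≈ 2.236; root-3 ≈ 1.732; 3:2 ≈ 1.500.

P=3:2, Q=root-5, R=golden ratio, S=root-3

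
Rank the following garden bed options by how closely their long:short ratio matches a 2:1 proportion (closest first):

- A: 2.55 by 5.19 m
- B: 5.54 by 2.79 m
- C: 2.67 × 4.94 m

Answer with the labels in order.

A: 5.19/2.55 ≈ 2.035 → |2.035 − 2.000| = 0.035
B: 5.54/2.79 ≈ 1.986 → |1.986 − 2.000| = 0.014
C: 4.94/2.67 ≈ 1.850 → |1.850 − 2.000| = 0.150

B, A, C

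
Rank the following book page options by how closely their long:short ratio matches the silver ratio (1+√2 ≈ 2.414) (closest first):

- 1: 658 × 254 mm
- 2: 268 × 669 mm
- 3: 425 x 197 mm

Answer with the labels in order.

2, 1, 3

1: 658/254 ≈ 2.591 → |2.591 − 2.414| = 0.177
2: 669/268 ≈ 2.496 → |2.496 − 2.414| = 0.082
3: 425/197 ≈ 2.157 → |2.157 − 2.414| = 0.257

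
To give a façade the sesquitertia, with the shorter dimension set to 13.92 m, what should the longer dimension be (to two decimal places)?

4:3 ≈ 1.33333.
Longer side = 13.92 × 1.33333 ≈ 18.5600 → 18.56 m.

18.56 m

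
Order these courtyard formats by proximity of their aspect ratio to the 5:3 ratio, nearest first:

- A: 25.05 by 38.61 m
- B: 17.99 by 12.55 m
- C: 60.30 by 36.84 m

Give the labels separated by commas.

A: 38.61/25.05 ≈ 1.541 → |1.541 − 1.667| = 0.126
B: 17.99/12.55 ≈ 1.433 → |1.433 − 1.667| = 0.234
C: 60.30/36.84 ≈ 1.637 → |1.637 − 1.667| = 0.030

C, A, B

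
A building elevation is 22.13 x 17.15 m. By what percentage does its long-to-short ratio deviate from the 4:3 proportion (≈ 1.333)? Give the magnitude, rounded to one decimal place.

Ratio = 22.13 / 17.15 ≈ 1.2904.
Ideal 4:3 ≈ 1.3333. |1.2904 − 1.3333| / 1.3333 ≈ 3.22% → 3.2%.

3.2%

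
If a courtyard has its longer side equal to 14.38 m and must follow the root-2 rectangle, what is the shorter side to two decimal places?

10.17 m

root-2 ≈ 1.41421.
Shorter side = 14.38 ÷ 1.41421 ≈ 10.1682 → 10.17 m.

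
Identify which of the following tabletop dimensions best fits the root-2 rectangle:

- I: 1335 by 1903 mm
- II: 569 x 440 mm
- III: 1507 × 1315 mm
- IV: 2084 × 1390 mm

Target root-2 ≈ 1.414.
I: 1.425 (Δ0.011)  II: 1.293 (Δ0.121)  III: 1.146 (Δ0.268)  IV: 1.499 (Δ0.085)

I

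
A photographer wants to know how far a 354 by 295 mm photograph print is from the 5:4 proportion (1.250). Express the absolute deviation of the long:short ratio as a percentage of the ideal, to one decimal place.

Ratio = 354 / 295 ≈ 1.2000.
Ideal 5:4 = 1.2500. |1.2000 − 1.2500| / 1.2500 ≈ 4.00% → 4.0%.

4.0%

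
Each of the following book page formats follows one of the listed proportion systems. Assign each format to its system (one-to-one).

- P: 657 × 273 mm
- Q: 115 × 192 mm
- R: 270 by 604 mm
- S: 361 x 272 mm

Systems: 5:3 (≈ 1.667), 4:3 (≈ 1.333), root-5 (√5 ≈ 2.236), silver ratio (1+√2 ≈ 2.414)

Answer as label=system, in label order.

P=silver ratio, Q=5:3, R=root-5, S=4:3

P = 657/273 ≈ 2.407 → silver ratio (2.414)
Q = 192/115 ≈ 1.670 → 5:3 (1.667)
R = 604/270 ≈ 2.237 → root-5 (2.236)
S = 361/272 ≈ 1.327 → 4:3 (1.333)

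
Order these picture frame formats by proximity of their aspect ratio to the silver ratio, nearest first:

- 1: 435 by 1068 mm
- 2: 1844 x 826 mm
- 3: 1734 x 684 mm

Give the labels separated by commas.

Ratios: 1 = 1068 / 435 ≈ 2.455; 2 = 1844 / 826 ≈ 2.232; 3 = 1734 / 684 ≈ 2.535.
|Δ from 2.414|: 1 0.041; 2 0.182; 3 0.121.

1, 3, 2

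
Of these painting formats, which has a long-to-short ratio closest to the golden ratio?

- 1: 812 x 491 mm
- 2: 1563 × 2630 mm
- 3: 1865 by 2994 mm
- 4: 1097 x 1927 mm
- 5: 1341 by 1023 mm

Target golden ratio ≈ 1.618.
1: 1.654 (Δ0.036)  2: 1.683 (Δ0.065)  3: 1.605 (Δ0.013)  4: 1.757 (Δ0.139)  5: 1.311 (Δ0.307)

3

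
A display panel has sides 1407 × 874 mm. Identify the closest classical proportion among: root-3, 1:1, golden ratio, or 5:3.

golden ratio

1407/874 ≈ 1.610. Nearest candidates are golden ratio (1.618, off by 0.008) and 5:3 (1.667, off by 0.057).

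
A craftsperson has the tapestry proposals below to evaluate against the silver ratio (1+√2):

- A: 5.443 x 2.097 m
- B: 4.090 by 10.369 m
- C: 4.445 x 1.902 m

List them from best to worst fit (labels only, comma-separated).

Ratios: A = 5.443 / 2.097 ≈ 2.596; B = 10.369 / 4.090 ≈ 2.535; C = 4.445 / 1.902 ≈ 2.337.
|Δ from 2.414|: A 0.182; B 0.121; C 0.077.

C, B, A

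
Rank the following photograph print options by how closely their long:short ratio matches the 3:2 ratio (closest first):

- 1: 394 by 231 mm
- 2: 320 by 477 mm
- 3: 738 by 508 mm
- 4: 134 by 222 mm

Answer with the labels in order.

2, 3, 4, 1

Ratios: 1 = 394 / 231 ≈ 1.706; 2 = 477 / 320 ≈ 1.491; 3 = 738 / 508 ≈ 1.453; 4 = 222 / 134 ≈ 1.657.
|Δ from 1.500|: 1 0.206; 2 0.009; 3 0.047; 4 0.157.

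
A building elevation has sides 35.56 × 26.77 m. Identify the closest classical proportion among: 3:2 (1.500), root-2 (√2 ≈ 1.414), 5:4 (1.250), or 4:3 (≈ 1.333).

4:3

Ratio = 35.56 / 26.77 ≈ 1.328.
Distances: 3:2 1.500 (Δ 0.172); root-2 1.414 (Δ 0.086); 5:4 1.250 (Δ 0.078); 4:3 1.333 (Δ 0.005).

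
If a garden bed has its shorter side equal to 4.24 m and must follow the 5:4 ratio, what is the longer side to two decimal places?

5:4 = 1.25000.
Longer side = 4.24 × 1.25000 ≈ 5.3000 → 5.30 m.

5.30 m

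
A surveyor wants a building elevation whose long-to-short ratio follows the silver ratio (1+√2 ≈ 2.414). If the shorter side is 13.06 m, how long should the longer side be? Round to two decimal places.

silver ratio ≈ 2.41421.
Longer side = 13.06 × 2.41421 ≈ 31.5296 → 31.53 m.

31.53 m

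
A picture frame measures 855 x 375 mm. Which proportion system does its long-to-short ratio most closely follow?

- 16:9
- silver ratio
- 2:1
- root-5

root-5

Ratio = 855 / 375 ≈ 2.280.
Distances: 16:9 1.778 (Δ 0.502); silver ratio 2.414 (Δ 0.134); 2:1 2.000 (Δ 0.280); root-5 2.236 (Δ 0.044).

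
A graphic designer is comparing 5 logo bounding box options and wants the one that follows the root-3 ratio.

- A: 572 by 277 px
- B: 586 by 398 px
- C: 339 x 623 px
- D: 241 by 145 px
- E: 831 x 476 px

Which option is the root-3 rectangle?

E

Target root-3 ≈ 1.732.
A: 2.065 (Δ0.333)  B: 1.472 (Δ0.260)  C: 1.838 (Δ0.106)  D: 1.662 (Δ0.070)  E: 1.746 (Δ0.014)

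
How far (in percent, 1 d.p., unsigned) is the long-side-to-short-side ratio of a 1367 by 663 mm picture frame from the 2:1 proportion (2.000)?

3.1%

Ratio = 1367 / 663 ≈ 2.0618.
Ideal 2:1 = 2.0000. |2.0618 − 2.0000| / 2.0000 ≈ 3.09% → 3.1%.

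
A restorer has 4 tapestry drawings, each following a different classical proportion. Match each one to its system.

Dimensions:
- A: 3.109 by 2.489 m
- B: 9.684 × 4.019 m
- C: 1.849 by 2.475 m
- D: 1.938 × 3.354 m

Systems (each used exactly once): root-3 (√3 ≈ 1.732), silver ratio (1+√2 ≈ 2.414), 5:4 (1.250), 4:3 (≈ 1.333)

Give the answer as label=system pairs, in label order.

Ratios: A ≈ 1.249; B ≈ 2.410; C ≈ 1.339; D ≈ 1.731.
Targets: root-3 ≈ 1.732; silver ratio ≈ 2.414; 5:4 ≈ 1.250; 4:3 ≈ 1.333.

A=5:4, B=silver ratio, C=4:3, D=root-3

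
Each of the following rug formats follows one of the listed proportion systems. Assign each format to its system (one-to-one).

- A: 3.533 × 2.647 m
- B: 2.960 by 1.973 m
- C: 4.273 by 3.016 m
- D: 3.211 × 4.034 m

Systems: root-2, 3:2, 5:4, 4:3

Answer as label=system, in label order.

Ratios: A ≈ 1.335; B ≈ 1.500; C ≈ 1.417; D ≈ 1.256.
Targets: root-2 ≈ 1.414; 3:2 ≈ 1.500; 5:4 ≈ 1.250; 4:3 ≈ 1.333.

A=4:3, B=3:2, C=root-2, D=5:4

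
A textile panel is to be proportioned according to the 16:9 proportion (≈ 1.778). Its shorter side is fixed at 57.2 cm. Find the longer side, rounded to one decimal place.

101.7 cm

16:9 ≈ 1.77778.
Longer side = 57.2 × 1.77778 ≈ 101.689 → 101.7 cm.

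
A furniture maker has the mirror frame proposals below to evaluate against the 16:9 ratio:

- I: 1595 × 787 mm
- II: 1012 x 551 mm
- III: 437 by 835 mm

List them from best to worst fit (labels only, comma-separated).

II, III, I

Ratios: I = 1595 / 787 ≈ 2.027; II = 1012 / 551 ≈ 1.837; III = 835 / 437 ≈ 1.911.
|Δ from 1.778|: I 0.249; II 0.059; III 0.133.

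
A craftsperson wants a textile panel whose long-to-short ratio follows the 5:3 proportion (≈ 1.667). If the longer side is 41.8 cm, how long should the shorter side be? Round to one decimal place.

25.1 cm

5:3 ≈ 1.66667.
Shorter side = 41.8 ÷ 1.66667 ≈ 25.080 → 25.1 cm.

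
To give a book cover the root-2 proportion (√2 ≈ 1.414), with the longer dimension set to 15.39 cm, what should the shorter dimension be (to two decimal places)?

root-2 ≈ 1.41421.
Shorter side = 15.39 ÷ 1.41421 ≈ 10.8824 → 10.88 cm.

10.88 cm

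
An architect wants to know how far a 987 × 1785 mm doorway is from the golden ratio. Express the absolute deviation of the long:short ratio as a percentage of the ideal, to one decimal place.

Ratio = 1785 / 987 ≈ 1.8085.
Ideal golden ratio ≈ 1.6180. |1.8085 − 1.6180| / 1.6180 ≈ 11.77% → 11.8%.

11.8%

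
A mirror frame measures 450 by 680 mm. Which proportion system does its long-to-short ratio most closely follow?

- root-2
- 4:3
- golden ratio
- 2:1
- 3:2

Ratio = 680 / 450 ≈ 1.511.
Distances: root-2 1.414 (Δ 0.097); 4:3 1.333 (Δ 0.178); golden ratio 1.618 (Δ 0.107); 2:1 2.000 (Δ 0.489); 3:2 1.500 (Δ 0.011).

3:2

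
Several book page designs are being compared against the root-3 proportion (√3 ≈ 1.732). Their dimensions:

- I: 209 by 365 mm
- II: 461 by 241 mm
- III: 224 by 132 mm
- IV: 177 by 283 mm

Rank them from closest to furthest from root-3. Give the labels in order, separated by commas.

Ratios: I = 365 / 209 ≈ 1.746; II = 461 / 241 ≈ 1.913; III = 224 / 132 ≈ 1.697; IV = 283 / 177 ≈ 1.599.
|Δ from 1.732|: I 0.014; II 0.181; III 0.035; IV 0.133.

I, III, IV, II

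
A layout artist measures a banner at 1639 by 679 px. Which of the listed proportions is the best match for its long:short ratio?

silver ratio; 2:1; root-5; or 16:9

1639/679 ≈ 2.414. Nearest candidates are silver ratio (2.414, off by 0.000) and root-5 (2.236, off by 0.178).

silver ratio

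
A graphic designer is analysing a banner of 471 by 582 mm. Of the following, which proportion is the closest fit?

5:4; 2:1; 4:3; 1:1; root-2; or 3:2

Ratio = 582 / 471 ≈ 1.236.
Distances: 5:4 1.250 (Δ 0.014); 2:1 2.000 (Δ 0.764); 4:3 1.333 (Δ 0.097); 1:1 1.000 (Δ 0.236); root-2 1.414 (Δ 0.178); 3:2 1.500 (Δ 0.264).

5:4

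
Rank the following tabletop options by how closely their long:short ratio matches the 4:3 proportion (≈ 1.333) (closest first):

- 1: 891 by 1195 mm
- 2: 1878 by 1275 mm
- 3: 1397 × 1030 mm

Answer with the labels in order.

1, 3, 2

1: 1195/891 ≈ 1.341 → |1.341 − 1.333| = 0.008
2: 1878/1275 ≈ 1.473 → |1.473 − 1.333| = 0.140
3: 1397/1030 ≈ 1.356 → |1.356 − 1.333| = 0.023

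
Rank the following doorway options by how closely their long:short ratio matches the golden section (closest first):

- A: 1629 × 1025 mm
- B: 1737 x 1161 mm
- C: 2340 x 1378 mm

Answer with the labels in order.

Ratios: A = 1629 / 1025 ≈ 1.589; B = 1737 / 1161 ≈ 1.496; C = 2340 / 1378 ≈ 1.698.
|Δ from 1.618|: A 0.029; B 0.122; C 0.080.

A, C, B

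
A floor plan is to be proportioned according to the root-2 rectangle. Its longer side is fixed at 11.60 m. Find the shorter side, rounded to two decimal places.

8.20 m

root-2 ≈ 1.41421.
Shorter side = 11.60 ÷ 1.41421 ≈ 8.2025 → 8.20 m.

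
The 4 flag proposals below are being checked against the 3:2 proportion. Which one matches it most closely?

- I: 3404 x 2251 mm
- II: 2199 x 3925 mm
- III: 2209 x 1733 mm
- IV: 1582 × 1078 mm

I

Target 3:2 ≈ 1.500.
I: 1.512 (Δ0.012)  II: 1.785 (Δ0.285)  III: 1.275 (Δ0.225)  IV: 1.468 (Δ0.032)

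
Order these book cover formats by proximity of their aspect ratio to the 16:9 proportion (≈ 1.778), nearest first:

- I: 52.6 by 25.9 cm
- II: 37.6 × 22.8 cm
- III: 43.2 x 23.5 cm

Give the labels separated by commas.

I: 52.6/25.9 ≈ 2.031 → |2.031 − 1.778| = 0.253
II: 37.6/22.8 ≈ 1.649 → |1.649 − 1.778| = 0.129
III: 43.2/23.5 ≈ 1.838 → |1.838 − 1.778| = 0.060

III, II, I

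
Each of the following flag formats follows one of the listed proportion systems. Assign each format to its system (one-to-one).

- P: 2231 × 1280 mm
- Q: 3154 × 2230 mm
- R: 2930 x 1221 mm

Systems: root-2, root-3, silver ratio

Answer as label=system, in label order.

P=root-3, Q=root-2, R=silver ratio

Ratios: P ≈ 1.743; Q ≈ 1.414; R ≈ 2.400.
Targets: root-2 ≈ 1.414; root-3 ≈ 1.732; silver ratio ≈ 2.414.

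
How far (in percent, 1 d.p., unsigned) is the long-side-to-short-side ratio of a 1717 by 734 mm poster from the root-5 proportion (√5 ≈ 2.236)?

4.6%

Ratio = 1717 / 734 ≈ 2.3392.
Ideal root-5 ≈ 2.2361. |2.3392 − 2.2361| / 2.2361 ≈ 4.61% → 4.6%.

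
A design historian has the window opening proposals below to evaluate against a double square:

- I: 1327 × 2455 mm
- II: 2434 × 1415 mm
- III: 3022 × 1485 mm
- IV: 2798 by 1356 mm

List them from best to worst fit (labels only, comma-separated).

Ratios: I = 2455 / 1327 ≈ 1.850; II = 2434 / 1415 ≈ 1.720; III = 3022 / 1485 ≈ 2.035; IV = 2798 / 1356 ≈ 2.063.
|Δ from 2.000|: I 0.150; II 0.280; III 0.035; IV 0.063.

III, IV, I, II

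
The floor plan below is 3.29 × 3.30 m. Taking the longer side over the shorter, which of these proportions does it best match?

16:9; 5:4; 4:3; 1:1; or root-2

3.30/3.29 ≈ 1.003. Nearest candidates are 1:1 (1.000, off by 0.003) and 5:4 (1.250, off by 0.247).

1:1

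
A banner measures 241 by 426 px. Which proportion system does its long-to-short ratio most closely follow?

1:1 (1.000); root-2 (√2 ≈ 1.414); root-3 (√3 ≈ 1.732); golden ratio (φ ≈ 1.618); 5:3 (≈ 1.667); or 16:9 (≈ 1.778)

426/241 ≈ 1.768. Nearest candidates are 16:9 (1.778, off by 0.010) and root-3 (1.732, off by 0.036).

16:9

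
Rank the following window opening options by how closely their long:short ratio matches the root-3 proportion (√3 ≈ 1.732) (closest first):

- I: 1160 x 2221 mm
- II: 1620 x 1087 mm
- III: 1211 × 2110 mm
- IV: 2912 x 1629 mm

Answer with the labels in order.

I: 2221/1160 ≈ 1.915 → |1.915 − 1.732| = 0.183
II: 1620/1087 ≈ 1.490 → |1.490 − 1.732| = 0.242
III: 2110/1211 ≈ 1.742 → |1.742 − 1.732| = 0.010
IV: 2912/1629 ≈ 1.788 → |1.788 − 1.732| = 0.056

III, IV, I, II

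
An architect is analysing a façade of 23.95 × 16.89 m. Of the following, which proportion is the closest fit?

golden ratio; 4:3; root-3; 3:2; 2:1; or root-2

root-2

Ratio = 23.95 / 16.89 ≈ 1.418.
Distances: golden ratio 1.618 (Δ 0.200); 4:3 1.333 (Δ 0.085); root-3 1.732 (Δ 0.314); 3:2 1.500 (Δ 0.082); 2:1 2.000 (Δ 0.582); root-2 1.414 (Δ 0.004).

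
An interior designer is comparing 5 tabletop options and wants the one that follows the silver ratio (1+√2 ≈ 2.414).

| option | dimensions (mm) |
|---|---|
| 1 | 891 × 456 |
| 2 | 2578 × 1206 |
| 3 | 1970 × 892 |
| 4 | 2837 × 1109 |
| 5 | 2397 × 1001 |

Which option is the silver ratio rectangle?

5

Ratios (long/short): 1 ≈ 1.954; 2 ≈ 2.138; 3 ≈ 2.209; 4 ≈ 2.558; 5 ≈ 2.395.
silver ratio ≈ 2.414; option 5 is nearest (Δ 0.019).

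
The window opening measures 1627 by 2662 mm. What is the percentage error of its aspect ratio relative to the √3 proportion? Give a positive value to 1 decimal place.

Ratio = 2662 / 1627 ≈ 1.6361.
Ideal root-3 ≈ 1.7321. |1.6361 − 1.7321| / 1.7321 ≈ 5.54% → 5.5%.

5.5%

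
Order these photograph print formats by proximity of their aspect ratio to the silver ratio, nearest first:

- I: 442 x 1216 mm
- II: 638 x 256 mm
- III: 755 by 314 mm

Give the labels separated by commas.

Ratios: I = 1216 / 442 ≈ 2.751; II = 638 / 256 ≈ 2.492; III = 755 / 314 ≈ 2.404.
|Δ from 2.414|: I 0.337; II 0.078; III 0.010.

III, II, I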